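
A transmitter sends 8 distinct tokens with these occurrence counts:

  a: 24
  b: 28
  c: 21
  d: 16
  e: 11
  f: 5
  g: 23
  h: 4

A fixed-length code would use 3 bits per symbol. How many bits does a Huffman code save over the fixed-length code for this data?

23

Fixed-length: 3 bits × 132 symbols = 396 bits.
Huffman merges:
merge h(4) and f(5): 9
merge 9 and e(11): 20
merge d(16) and 20: 36
merge c(21) and g(23): 44
merge a(24) and b(28): 52
merge 36 and 44: 80
merge 52 and 80: 132
Huffman total = 9 + 20 + 36 + 44 + 52 + 80 + 132 = 373 bits.
Saving = 396 − 373 = 23 bits.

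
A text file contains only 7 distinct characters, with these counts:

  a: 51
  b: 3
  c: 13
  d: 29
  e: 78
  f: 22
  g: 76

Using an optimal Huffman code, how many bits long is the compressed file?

Build the Huffman tree bottom-up:
b(3) + c(13) → 16
16 + f(22) → 38
d(29) + 38 → 67
a(51) + 67 → 118
g(76) + e(78) → 154
118 + 154 → 272
Each symbol's bit-cost is frequency × depth; summing gives 665 bits (equivalently 16 + 38 + 67 + 118 + 154 + 272).

665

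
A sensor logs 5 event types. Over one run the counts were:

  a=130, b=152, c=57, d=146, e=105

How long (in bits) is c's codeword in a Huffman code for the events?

3

Huffman merges, smallest pair first:
combine c(57), e(105) → 162
combine a(130), d(146) → 276
combine b(152), 162 → 314
combine 276, 314 → 590
The subtree containing c is merged 3 times, so code length = 3.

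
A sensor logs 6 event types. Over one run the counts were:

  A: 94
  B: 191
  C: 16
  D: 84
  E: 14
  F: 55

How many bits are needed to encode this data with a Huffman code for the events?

1001

Merge the two smallest weights repeatedly:
E(14) + C(16) → 30
30 + F(55) → 85
D(84) + 85 → 169
A(94) + 169 → 263
B(191) + 263 → 454
Total encoded bits = sum of merged weights = 30 + 85 + 169 + 263 + 454 = 1001.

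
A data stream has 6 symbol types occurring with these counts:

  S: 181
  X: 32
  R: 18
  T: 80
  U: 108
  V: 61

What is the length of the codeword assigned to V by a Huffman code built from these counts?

Repeatedly merge the two smallest:
R(18) + X(32) → 50
50 + V(61) → 111
T(80) + U(108) → 188
111 + S(181) → 292
188 + 292 → 480
V's leaf is at depth 3, giving a 3-bit codeword.

3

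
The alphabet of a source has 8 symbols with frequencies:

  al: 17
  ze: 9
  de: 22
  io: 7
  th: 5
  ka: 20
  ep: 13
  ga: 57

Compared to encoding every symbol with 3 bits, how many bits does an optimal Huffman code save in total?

51

Fixed-length: 3 bits × 150 symbols = 450 bits.
Huffman merges:
th(5) + io(7) → 12
ze(9) + 12 → 21
ep(13) + al(17) → 30
ka(20) + 21 → 41
de(22) + 30 → 52
41 + 52 → 93
ga(57) + 93 → 150
Huffman total = 12 + 21 + 30 + 41 + 52 + 93 + 150 = 399 bits.
Saving = 450 − 399 = 51 bits.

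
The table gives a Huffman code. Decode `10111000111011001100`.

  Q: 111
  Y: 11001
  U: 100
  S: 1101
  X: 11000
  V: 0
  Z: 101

ZXQVYU

Read left to right; each codeword is recognised as soon as it completes (prefix code):
  101→Z | 11000→X | 111→Q | 0→V | 11001→Y | 100→U
Decoded message: ZXQVYU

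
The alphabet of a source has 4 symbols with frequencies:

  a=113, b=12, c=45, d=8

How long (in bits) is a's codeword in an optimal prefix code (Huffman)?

1

Repeatedly merge the two smallest:
combine d(8), b(12) → 20
combine 20, c(45) → 65
combine 65, a(113) → 178
a sits one level below the root: a 1-bit codeword.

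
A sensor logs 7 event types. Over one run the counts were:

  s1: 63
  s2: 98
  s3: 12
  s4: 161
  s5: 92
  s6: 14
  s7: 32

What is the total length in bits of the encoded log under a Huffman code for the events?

1149

Greedily combine the two least-frequent nodes:
combine s3(12), s6(14) → 26
combine 26, s7(32) → 58
combine 58, s1(63) → 121
combine s5(92), s2(98) → 190
combine 121, s4(161) → 282
combine 190, 282 → 472
Each symbol's bit-cost is frequency × depth; summing gives 1149 bits (equivalently 26 + 58 + 121 + 190 + 282 + 472).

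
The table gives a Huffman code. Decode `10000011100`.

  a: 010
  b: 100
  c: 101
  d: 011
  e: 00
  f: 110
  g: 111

bedb

Read left to right; each codeword is recognised as soon as it completes (prefix code):
  100→b | 00→e | 011→d | 100→b
Decoded message: bedb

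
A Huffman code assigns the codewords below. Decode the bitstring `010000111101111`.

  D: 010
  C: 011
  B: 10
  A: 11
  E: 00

DECACA

Read left to right; each codeword is recognised as soon as it completes (prefix code):
  010→D | 00→E | 011→C | 11→A | 011→C | 11→A
Decoded message: DECACA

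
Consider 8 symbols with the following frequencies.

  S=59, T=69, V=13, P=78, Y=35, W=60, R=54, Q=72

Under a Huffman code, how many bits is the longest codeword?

4

Merge the two lowest-weight nodes at each step:
merge V(13) and Y(35): 48
merge 48 and R(54): 102
merge S(59) and W(60): 119
merge T(69) and Q(72): 141
merge P(78) and 102: 180
merge 119 and 141: 260
merge 180 and 260: 440
Maximum depth reached is 4.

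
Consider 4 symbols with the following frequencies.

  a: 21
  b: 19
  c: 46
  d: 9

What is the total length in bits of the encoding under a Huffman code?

Merge the two smallest weights repeatedly:
merge d(9) and b(19): 28
merge a(21) and 28: 49
merge c(46) and 49: 95
Each symbol's bit-cost is frequency × depth; summing gives 172 bits (equivalently 28 + 49 + 95).

172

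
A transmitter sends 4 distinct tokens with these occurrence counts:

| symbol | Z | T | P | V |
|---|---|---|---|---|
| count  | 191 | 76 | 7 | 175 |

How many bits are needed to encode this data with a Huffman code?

Build the Huffman tree bottom-up:
combine P(7), T(76) → 83
combine 83, V(175) → 258
combine Z(191), 258 → 449
Total encoded bits = sum of merged weights = 83 + 258 + 449 = 790.

790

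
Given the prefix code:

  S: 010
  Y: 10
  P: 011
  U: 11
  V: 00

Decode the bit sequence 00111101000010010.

Read left to right; each codeword is recognised as soon as it completes (prefix code):
  00→V | 11→U | 11→U | 010→S | 00→V | 010→S | 010→S
Decoded message: VUUSVSS

VUUSVSS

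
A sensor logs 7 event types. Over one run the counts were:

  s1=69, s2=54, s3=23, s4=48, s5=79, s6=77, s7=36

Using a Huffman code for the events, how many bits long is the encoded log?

1061

Build the Huffman tree bottom-up:
merge s3(23) and s7(36): 59
merge s4(48) and s2(54): 102
merge 59 and s1(69): 128
merge s6(77) and s5(79): 156
merge 102 and 128: 230
merge 156 and 230: 386
Total encoded bits = sum of merged weights = 59 + 102 + 128 + 156 + 230 + 386 = 1061.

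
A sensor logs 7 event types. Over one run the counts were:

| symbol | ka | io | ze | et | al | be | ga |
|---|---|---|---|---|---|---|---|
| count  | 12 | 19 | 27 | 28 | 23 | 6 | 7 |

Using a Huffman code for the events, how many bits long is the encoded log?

Merge the two smallest weights repeatedly:
merge be(6) and ga(7): 13
merge ka(12) and 13: 25
merge io(19) and al(23): 42
merge 25 and ze(27): 52
merge et(28) and 42: 70
merge 52 and 70: 122
Total encoded bits = sum of merged weights = 13 + 25 + 42 + 52 + 70 + 122 = 324.

324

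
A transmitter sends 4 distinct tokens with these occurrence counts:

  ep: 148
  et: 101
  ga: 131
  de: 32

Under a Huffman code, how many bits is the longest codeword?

Merge the two lowest-weight nodes at each step:
merge de(32) and et(101): 133
merge ga(131) and 133: 264
merge ep(148) and 264: 412
The rarest symbols sit at the bottom; the longest codeword is 3 bits.

3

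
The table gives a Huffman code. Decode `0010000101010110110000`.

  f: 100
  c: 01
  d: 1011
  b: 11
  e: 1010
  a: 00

Read left to right; each codeword is recognised as soon as it completes (prefix code):
  00→a | 100→f | 00→a | 1010→e | 1011→d | 01→c | 100→f | 00→a
Decoded message: afaedcfa

afaedcfa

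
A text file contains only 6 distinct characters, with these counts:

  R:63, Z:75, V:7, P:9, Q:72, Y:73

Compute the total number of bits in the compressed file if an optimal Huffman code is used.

693

Merge the two smallest weights repeatedly:
V(7) + P(9) → 16
16 + R(63) → 79
Q(72) + Y(73) → 145
Z(75) + 79 → 154
145 + 154 → 299
Each symbol's bit-cost is frequency × depth; summing gives 693 bits (equivalently 16 + 79 + 145 + 154 + 299).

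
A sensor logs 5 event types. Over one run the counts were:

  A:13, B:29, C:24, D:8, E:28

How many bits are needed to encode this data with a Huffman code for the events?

Build the Huffman tree bottom-up:
merge D(8) and A(13): 21
merge 21 and C(24): 45
merge E(28) and B(29): 57
merge 45 and 57: 102
Each symbol's bit-cost is frequency × depth; summing gives 225 bits (equivalently 21 + 45 + 57 + 102).

225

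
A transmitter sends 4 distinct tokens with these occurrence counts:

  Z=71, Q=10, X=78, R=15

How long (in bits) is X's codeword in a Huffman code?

1

Build the tree from the bottom:
merge Q(10) and R(15): 25
merge 25 and Z(71): 96
merge X(78) and 96: 174
X is a child of the root — depth 1, so its codeword is a single bit.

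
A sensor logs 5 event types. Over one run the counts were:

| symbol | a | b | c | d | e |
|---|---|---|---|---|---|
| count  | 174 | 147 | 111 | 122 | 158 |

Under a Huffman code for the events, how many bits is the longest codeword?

Merge the two lowest-weight nodes at each step:
merge c(111) and d(122): 233
merge b(147) and e(158): 305
merge a(174) and 233: 407
merge 305 and 407: 712
The first pair merged (c, d) ends up deepest, at depth 3.

3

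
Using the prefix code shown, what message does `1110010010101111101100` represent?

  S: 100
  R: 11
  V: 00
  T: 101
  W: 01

RSSTWRRWS

Read left to right; each codeword is recognised as soon as it completes (prefix code):
  11→R | 100→S | 100→S | 101→T | 01→W | 11→R | 11→R | 01→W | 100→S
Decoded message: RSSTWRRWS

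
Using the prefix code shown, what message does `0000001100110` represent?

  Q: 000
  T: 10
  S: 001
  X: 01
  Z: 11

Read left to right; each codeword is recognised as soon as it completes (prefix code):
  000→Q | 000→Q | 11→Z | 001→S | 10→T
Decoded message: QQZST

QQZST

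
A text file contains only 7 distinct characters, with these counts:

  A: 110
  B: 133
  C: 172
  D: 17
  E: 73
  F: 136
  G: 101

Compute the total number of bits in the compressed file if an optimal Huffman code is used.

2008

Greedily combine the two least-frequent nodes:
merge D(17) and E(73): 90
merge 90 and G(101): 191
merge A(110) and B(133): 243
merge F(136) and C(172): 308
merge 191 and 243: 434
merge 308 and 434: 742
Each symbol's bit-cost is frequency × depth; summing gives 2008 bits (equivalently 90 + 191 + 243 + 308 + 434 + 742).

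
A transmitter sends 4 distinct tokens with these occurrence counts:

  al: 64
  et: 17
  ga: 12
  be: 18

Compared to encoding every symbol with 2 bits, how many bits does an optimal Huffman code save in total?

Fixed-length: 2 bits × 111 symbols = 222 bits.
Huffman merges:
merge ga(12) and et(17): 29
merge be(18) and 29: 47
merge 47 and al(64): 111
Huffman total = 29 + 47 + 111 = 187 bits.
Saving = 222 − 187 = 35 bits.

35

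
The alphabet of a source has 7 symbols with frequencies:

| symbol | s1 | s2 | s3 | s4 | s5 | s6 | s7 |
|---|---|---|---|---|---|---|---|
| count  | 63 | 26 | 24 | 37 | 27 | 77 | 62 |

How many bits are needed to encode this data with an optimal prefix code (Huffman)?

858

Greedily combine the two least-frequent nodes:
combine s3(24), s2(26) → 50
combine s5(27), s4(37) → 64
combine 50, s7(62) → 112
combine s1(63), 64 → 127
combine s6(77), 112 → 189
combine 127, 189 → 316
Each symbol's bit-cost is frequency × depth; summing gives 858 bits (equivalently 50 + 64 + 112 + 127 + 189 + 316).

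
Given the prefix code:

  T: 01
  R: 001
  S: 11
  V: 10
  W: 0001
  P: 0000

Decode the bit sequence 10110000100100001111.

VSPVTPSS

Read left to right; each codeword is recognised as soon as it completes (prefix code):
  10→V | 11→S | 0000→P | 10→V | 01→T | 0000→P | 11→S | 11→S
Decoded message: VSPVTPSS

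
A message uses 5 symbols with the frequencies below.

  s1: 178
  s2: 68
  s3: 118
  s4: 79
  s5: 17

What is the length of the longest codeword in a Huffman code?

Merge the two lowest-weight nodes at each step:
combine s5(17), s2(68) → 85
combine s4(79), 85 → 164
combine s3(118), 164 → 282
combine s1(178), 282 → 460
Maximum depth reached is 4.

4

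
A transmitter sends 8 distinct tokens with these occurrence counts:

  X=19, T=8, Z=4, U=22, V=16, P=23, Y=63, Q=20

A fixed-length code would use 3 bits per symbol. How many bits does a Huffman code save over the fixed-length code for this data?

Fixed-length: 3 bits × 175 symbols = 525 bits.
Huffman merges:
Z(4) + T(8) → 12
12 + V(16) → 28
X(19) + Q(20) → 39
U(22) + P(23) → 45
28 + 39 → 67
45 + Y(63) → 108
67 + 108 → 175
Huffman total = 12 + 28 + 39 + 45 + 67 + 108 + 175 = 474 bits.
Saving = 525 − 474 = 51 bits.

51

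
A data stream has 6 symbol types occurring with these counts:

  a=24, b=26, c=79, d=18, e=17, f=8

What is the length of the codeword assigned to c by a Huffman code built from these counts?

Repeatedly merge the two smallest:
f(8) + e(17) → 25
d(18) + a(24) → 42
25 + b(26) → 51
42 + 51 → 93
c(79) + 93 → 172
c sits one level below the root: a 1-bit codeword.

1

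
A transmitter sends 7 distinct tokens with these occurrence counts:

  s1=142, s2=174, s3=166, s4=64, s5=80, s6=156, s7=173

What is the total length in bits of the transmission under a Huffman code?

2662

Build the Huffman tree bottom-up:
combine s4(64), s5(80) → 144
combine s1(142), 144 → 286
combine s6(156), s3(166) → 322
combine s7(173), s2(174) → 347
combine 286, 322 → 608
combine 347, 608 → 955
The encoded length is the sum of every internal node's weight: 144 + 286 + 322 + 347 + 608 + 955 = 2662 bits.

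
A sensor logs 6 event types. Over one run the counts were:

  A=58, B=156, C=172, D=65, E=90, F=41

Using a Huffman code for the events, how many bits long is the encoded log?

Greedily combine the two least-frequent nodes:
combine F(41), A(58) → 99
combine D(65), E(90) → 155
combine 99, 155 → 254
combine B(156), C(172) → 328
combine 254, 328 → 582
Total encoded bits = sum of merged weights = 99 + 155 + 254 + 328 + 582 = 1418.

1418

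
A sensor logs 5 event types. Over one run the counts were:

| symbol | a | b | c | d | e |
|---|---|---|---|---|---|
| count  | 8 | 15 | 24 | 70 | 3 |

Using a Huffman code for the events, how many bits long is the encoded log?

207

Greedily combine the two least-frequent nodes:
merge e(3) and a(8): 11
merge 11 and b(15): 26
merge c(24) and 26: 50
merge 50 and d(70): 120
Total encoded bits = sum of merged weights = 11 + 26 + 50 + 120 = 207.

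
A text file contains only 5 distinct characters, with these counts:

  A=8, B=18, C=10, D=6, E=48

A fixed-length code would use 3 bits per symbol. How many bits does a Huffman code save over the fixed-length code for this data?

Fixed-length: 3 bits × 90 symbols = 270 bits.
Huffman merges:
combine D(6), A(8) → 14
combine C(10), 14 → 24
combine B(18), 24 → 42
combine 42, E(48) → 90
Huffman total = 14 + 24 + 42 + 90 = 170 bits.
Saving = 270 − 170 = 100 bits.

100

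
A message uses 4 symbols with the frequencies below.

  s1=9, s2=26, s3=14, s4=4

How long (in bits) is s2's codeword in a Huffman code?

Build the tree from the bottom:
s4(4) + s1(9) → 13
13 + s3(14) → 27
s2(26) + 27 → 53
s2 sits one level below the root: a 1-bit codeword.

1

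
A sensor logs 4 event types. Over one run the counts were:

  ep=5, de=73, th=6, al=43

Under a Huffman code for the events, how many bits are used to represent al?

2

Repeatedly merge the two smallest:
combine ep(5), th(6) → 11
combine 11, al(43) → 54
combine 54, de(73) → 127
al sits 2 levels below the root, so its codeword is 2 bits.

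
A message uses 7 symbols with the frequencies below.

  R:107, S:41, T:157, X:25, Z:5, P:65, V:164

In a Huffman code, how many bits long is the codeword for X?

5

Build the tree from the bottom:
Z(5) + X(25) → 30
30 + S(41) → 71
P(65) + 71 → 136
R(107) + 136 → 243
T(157) + V(164) → 321
243 + 321 → 564
X sits 5 levels below the root, so its codeword is 5 bits.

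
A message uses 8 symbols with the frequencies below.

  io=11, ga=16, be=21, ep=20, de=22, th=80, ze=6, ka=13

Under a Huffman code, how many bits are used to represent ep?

4

Huffman merges, smallest pair first:
ze(6) + io(11) → 17
ka(13) + ga(16) → 29
17 + ep(20) → 37
be(21) + de(22) → 43
29 + 37 → 66
43 + 66 → 109
th(80) + 109 → 189
The subtree containing ep is merged 4 times, so code length = 4.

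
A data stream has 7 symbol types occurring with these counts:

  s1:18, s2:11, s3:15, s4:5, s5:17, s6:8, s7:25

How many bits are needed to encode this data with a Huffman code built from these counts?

267

Greedily combine the two least-frequent nodes:
s4(5) + s6(8) → 13
s2(11) + 13 → 24
s3(15) + s5(17) → 32
s1(18) + 24 → 42
s7(25) + 32 → 57
42 + 57 → 99
Total encoded bits = sum of merged weights = 13 + 24 + 32 + 42 + 57 + 99 = 267.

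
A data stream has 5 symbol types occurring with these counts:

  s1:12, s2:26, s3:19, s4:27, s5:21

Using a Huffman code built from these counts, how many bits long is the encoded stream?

241

Greedily combine the two least-frequent nodes:
merge s1(12) and s3(19): 31
merge s5(21) and s2(26): 47
merge s4(27) and 31: 58
merge 47 and 58: 105
Total encoded bits = sum of merged weights = 31 + 47 + 58 + 105 = 241.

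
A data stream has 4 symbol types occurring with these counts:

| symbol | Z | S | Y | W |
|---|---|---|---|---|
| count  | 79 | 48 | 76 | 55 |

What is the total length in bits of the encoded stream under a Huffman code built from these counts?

516

Merge the two smallest weights repeatedly:
merge S(48) and W(55): 103
merge Y(76) and Z(79): 155
merge 103 and 155: 258
The encoded length is the sum of every internal node's weight: 103 + 155 + 258 = 516 bits.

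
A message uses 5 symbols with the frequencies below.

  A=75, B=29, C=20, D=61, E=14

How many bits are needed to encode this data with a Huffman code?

Merge the two smallest weights repeatedly:
E(14) + C(20) → 34
B(29) + 34 → 63
D(61) + 63 → 124
A(75) + 124 → 199
Total encoded bits = sum of merged weights = 34 + 63 + 124 + 199 = 420.

420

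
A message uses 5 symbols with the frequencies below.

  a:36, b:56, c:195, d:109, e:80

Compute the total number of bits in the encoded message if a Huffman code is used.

Build the Huffman tree bottom-up:
combine a(36), b(56) → 92
combine e(80), 92 → 172
combine d(109), 172 → 281
combine c(195), 281 → 476
The encoded length is the sum of every internal node's weight: 92 + 172 + 281 + 476 = 1021 bits.

1021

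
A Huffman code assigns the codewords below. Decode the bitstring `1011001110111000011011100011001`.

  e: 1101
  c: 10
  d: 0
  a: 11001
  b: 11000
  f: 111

caebdeba

Read left to right; each codeword is recognised as soon as it completes (prefix code):
  10→c | 11001→a | 1101→e | 11000→b | 0→d | 1101→e | 11000→b | 11001→a
Decoded message: caebdeba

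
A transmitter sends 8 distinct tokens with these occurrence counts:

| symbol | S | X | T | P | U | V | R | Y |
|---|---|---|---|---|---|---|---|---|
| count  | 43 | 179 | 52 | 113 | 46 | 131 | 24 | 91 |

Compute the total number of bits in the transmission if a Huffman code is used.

1892

Greedily combine the two least-frequent nodes:
merge R(24) and S(43): 67
merge U(46) and T(52): 98
merge 67 and Y(91): 158
merge 98 and P(113): 211
merge V(131) and 158: 289
merge X(179) and 211: 390
merge 289 and 390: 679
Each symbol's bit-cost is frequency × depth; summing gives 1892 bits (equivalently 67 + 98 + 158 + 211 + 289 + 390 + 679).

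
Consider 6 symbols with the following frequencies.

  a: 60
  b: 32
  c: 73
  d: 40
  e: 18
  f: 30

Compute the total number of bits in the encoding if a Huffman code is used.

626

Greedily combine the two least-frequent nodes:
e(18) + f(30) → 48
b(32) + d(40) → 72
48 + a(60) → 108
72 + c(73) → 145
108 + 145 → 253
Each symbol's bit-cost is frequency × depth; summing gives 626 bits (equivalently 48 + 72 + 108 + 145 + 253).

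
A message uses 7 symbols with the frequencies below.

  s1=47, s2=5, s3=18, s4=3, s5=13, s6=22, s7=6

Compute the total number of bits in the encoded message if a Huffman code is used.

270

Greedily combine the two least-frequent nodes:
combine s4(3), s2(5) → 8
combine s7(6), 8 → 14
combine s5(13), 14 → 27
combine s3(18), s6(22) → 40
combine 27, 40 → 67
combine s1(47), 67 → 114
Each symbol's bit-cost is frequency × depth; summing gives 270 bits (equivalently 8 + 14 + 27 + 40 + 67 + 114).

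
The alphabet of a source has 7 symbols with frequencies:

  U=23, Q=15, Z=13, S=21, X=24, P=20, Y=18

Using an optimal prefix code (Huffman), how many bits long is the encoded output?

378

Merge the two smallest weights repeatedly:
combine Z(13), Q(15) → 28
combine Y(18), P(20) → 38
combine S(21), U(23) → 44
combine X(24), 28 → 52
combine 38, 44 → 82
combine 52, 82 → 134
Each symbol's bit-cost is frequency × depth; summing gives 378 bits (equivalently 28 + 38 + 44 + 52 + 82 + 134).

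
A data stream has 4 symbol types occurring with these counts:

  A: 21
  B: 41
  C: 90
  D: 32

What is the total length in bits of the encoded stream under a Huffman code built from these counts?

Merge the two smallest weights repeatedly:
A(21) + D(32) → 53
B(41) + 53 → 94
C(90) + 94 → 184
Each symbol's bit-cost is frequency × depth; summing gives 331 bits (equivalently 53 + 94 + 184).

331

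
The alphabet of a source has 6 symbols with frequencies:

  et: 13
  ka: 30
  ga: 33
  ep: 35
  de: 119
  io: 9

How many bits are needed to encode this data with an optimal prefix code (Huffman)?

Greedily combine the two least-frequent nodes:
merge io(9) and et(13): 22
merge 22 and ka(30): 52
merge ga(33) and ep(35): 68
merge 52 and 68: 120
merge de(119) and 120: 239
Each symbol's bit-cost is frequency × depth; summing gives 501 bits (equivalently 22 + 52 + 68 + 120 + 239).

501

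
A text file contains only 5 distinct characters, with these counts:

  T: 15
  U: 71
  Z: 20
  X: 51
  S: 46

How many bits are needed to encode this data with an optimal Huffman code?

Merge the two smallest weights repeatedly:
combine T(15), Z(20) → 35
combine 35, S(46) → 81
combine X(51), U(71) → 122
combine 81, 122 → 203
Each symbol's bit-cost is frequency × depth; summing gives 441 bits (equivalently 35 + 81 + 122 + 203).

441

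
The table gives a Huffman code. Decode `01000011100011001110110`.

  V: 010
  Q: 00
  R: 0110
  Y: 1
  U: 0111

Read left to right; each codeword is recognised as soon as it completes (prefix code):
  010→V | 00→Q | 0111→U | 00→Q | 0110→R | 0111→U | 0110→R
Decoded message: VQUQRUR

VQUQRUR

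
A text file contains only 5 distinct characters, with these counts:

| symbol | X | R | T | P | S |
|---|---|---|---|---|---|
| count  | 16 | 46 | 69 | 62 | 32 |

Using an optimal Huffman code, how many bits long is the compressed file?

Greedily combine the two least-frequent nodes:
X(16) + S(32) → 48
R(46) + 48 → 94
P(62) + T(69) → 131
94 + 131 → 225
Total encoded bits = sum of merged weights = 48 + 94 + 131 + 225 = 498.

498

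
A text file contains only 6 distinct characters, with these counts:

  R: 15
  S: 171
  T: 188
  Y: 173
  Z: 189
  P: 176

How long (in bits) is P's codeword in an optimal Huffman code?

3

Repeatedly merge the two smallest:
merge R(15) and S(171): 186
merge Y(173) and P(176): 349
merge 186 and T(188): 374
merge Z(189) and 349: 538
merge 374 and 538: 912
The subtree containing P is merged 3 times, so code length = 3.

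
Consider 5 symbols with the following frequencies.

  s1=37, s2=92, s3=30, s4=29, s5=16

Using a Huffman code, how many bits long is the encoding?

428

Greedily combine the two least-frequent nodes:
s5(16) + s4(29) → 45
s3(30) + s1(37) → 67
45 + 67 → 112
s2(92) + 112 → 204
The encoded length is the sum of every internal node's weight: 45 + 67 + 112 + 204 = 428 bits.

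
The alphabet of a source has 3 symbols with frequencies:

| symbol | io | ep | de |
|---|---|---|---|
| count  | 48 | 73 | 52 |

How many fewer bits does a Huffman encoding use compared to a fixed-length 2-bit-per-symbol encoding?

Fixed-length: 2 bits × 173 symbols = 346 bits.
Huffman merges:
combine io(48), de(52) → 100
combine ep(73), 100 → 173
Huffman total = 100 + 173 = 273 bits.
Saving = 346 − 273 = 73 bits.

73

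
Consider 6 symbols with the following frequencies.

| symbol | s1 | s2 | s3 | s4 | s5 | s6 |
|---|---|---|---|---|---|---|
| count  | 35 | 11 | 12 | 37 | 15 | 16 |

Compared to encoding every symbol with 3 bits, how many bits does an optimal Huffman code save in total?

Fixed-length: 3 bits × 126 symbols = 378 bits.
Huffman merges:
combine s2(11), s3(12) → 23
combine s5(15), s6(16) → 31
combine 23, 31 → 54
combine s1(35), s4(37) → 72
combine 54, 72 → 126
Huffman total = 23 + 31 + 54 + 72 + 126 = 306 bits.
Saving = 378 − 306 = 72 bits.

72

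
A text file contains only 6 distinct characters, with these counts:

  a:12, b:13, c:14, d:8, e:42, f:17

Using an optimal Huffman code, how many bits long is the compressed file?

254

Merge the two smallest weights repeatedly:
combine d(8), a(12) → 20
combine b(13), c(14) → 27
combine f(17), 20 → 37
combine 27, 37 → 64
combine e(42), 64 → 106
Total encoded bits = sum of merged weights = 20 + 27 + 37 + 64 + 106 = 254.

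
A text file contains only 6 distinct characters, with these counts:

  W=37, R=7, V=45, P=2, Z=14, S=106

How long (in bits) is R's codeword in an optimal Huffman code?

Huffman merges, smallest pair first:
merge P(2) and R(7): 9
merge 9 and Z(14): 23
merge 23 and W(37): 60
merge V(45) and 60: 105
merge 105 and S(106): 211
The subtree containing R is merged 5 times, so code length = 5.

5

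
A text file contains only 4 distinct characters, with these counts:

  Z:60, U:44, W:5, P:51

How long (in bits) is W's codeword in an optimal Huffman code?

Huffman merges, smallest pair first:
merge W(5) and U(44): 49
merge 49 and P(51): 100
merge Z(60) and 100: 160
The subtree containing W is merged 3 times, so code length = 3.

3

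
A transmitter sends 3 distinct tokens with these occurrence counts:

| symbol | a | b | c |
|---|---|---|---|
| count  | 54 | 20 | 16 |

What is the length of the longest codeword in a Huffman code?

Merge the two lowest-weight nodes at each step:
merge c(16) and b(20): 36
merge 36 and a(54): 90
The first pair merged (c, b) ends up deepest, at depth 2.

2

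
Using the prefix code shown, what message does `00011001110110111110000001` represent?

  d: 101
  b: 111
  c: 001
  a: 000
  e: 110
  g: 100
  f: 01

aefeebeac

Read left to right; each codeword is recognised as soon as it completes (prefix code):
  000→a | 110→e | 01→f | 110→e | 110→e | 111→b | 110→e | 000→a | 001→c
Decoded message: aefeebeac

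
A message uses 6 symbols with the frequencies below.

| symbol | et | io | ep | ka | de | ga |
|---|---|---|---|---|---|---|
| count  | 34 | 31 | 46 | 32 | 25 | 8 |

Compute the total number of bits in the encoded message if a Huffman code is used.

Build the Huffman tree bottom-up:
merge ga(8) and de(25): 33
merge io(31) and ka(32): 63
merge 33 and et(34): 67
merge ep(46) and 63: 109
merge 67 and 109: 176
The encoded length is the sum of every internal node's weight: 33 + 63 + 67 + 109 + 176 = 448 bits.

448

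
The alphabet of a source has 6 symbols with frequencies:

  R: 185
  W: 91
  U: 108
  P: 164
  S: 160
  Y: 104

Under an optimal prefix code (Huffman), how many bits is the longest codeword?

Merge the two lowest-weight nodes at each step:
merge W(91) and Y(104): 195
merge U(108) and S(160): 268
merge P(164) and R(185): 349
merge 195 and 268: 463
merge 349 and 463: 812
The rarest symbols sit at the bottom; the longest codeword is 3 bits.

3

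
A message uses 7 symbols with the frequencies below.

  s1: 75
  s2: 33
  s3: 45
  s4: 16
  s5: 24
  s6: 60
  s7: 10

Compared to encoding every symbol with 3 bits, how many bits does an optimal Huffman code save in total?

Fixed-length: 3 bits × 263 symbols = 789 bits.
Huffman merges:
s7(10) + s4(16) → 26
s5(24) + 26 → 50
s2(33) + s3(45) → 78
50 + s6(60) → 110
s1(75) + 78 → 153
110 + 153 → 263
Huffman total = 26 + 50 + 78 + 110 + 153 + 263 = 680 bits.
Saving = 789 − 680 = 109 bits.

109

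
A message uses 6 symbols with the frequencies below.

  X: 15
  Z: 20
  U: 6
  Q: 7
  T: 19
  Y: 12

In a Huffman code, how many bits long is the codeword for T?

Repeatedly merge the two smallest:
combine U(6), Q(7) → 13
combine Y(12), 13 → 25
combine X(15), T(19) → 34
combine Z(20), 25 → 45
combine 34, 45 → 79
The subtree containing T is merged 2 times, so code length = 2.

2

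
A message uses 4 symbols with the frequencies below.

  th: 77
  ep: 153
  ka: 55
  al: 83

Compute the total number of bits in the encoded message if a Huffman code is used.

715

Build the Huffman tree bottom-up:
combine ka(55), th(77) → 132
combine al(83), 132 → 215
combine ep(153), 215 → 368
Each symbol's bit-cost is frequency × depth; summing gives 715 bits (equivalently 132 + 215 + 368).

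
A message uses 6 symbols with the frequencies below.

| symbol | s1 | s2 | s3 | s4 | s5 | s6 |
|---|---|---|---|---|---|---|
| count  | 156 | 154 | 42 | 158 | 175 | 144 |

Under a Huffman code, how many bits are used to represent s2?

Build the tree from the bottom:
merge s3(42) and s6(144): 186
merge s2(154) and s1(156): 310
merge s4(158) and s5(175): 333
merge 186 and 310: 496
merge 333 and 496: 829
The subtree containing s2 is merged 3 times, so code length = 3.

3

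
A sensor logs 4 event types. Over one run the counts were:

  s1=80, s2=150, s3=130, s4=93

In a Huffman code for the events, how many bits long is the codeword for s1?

2

Huffman merges, smallest pair first:
combine s1(80), s4(93) → 173
combine s3(130), s2(150) → 280
combine 173, 280 → 453
The subtree containing s1 is merged 2 times, so code length = 2.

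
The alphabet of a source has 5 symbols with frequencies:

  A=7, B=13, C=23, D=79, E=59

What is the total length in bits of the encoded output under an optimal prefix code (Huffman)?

Merge the two smallest weights repeatedly:
A(7) + B(13) → 20
20 + C(23) → 43
43 + E(59) → 102
D(79) + 102 → 181
Each symbol's bit-cost is frequency × depth; summing gives 346 bits (equivalently 20 + 43 + 102 + 181).

346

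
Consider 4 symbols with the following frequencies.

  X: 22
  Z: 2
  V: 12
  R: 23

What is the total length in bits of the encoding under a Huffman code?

109

Greedily combine the two least-frequent nodes:
merge Z(2) and V(12): 14
merge 14 and X(22): 36
merge R(23) and 36: 59
Each symbol's bit-cost is frequency × depth; summing gives 109 bits (equivalently 14 + 36 + 59).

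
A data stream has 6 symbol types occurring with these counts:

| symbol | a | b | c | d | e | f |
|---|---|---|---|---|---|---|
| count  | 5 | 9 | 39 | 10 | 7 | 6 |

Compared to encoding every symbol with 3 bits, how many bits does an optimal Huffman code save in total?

Fixed-length: 3 bits × 76 symbols = 228 bits.
Huffman merges:
merge a(5) and f(6): 11
merge e(7) and b(9): 16
merge d(10) and 11: 21
merge 16 and 21: 37
merge 37 and c(39): 76
Huffman total = 11 + 16 + 21 + 37 + 76 = 161 bits.
Saving = 228 − 161 = 67 bits.

67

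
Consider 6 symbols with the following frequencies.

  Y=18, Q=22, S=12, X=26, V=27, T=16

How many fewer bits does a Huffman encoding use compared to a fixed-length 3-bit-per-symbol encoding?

53

Fixed-length: 3 bits × 121 symbols = 363 bits.
Huffman merges:
S(12) + T(16) → 28
Y(18) + Q(22) → 40
X(26) + V(27) → 53
28 + 40 → 68
53 + 68 → 121
Huffman total = 28 + 40 + 53 + 68 + 121 = 310 bits.
Saving = 363 − 310 = 53 bits.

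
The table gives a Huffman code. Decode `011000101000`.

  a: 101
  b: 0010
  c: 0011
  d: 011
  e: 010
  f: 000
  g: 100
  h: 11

Read left to right; each codeword is recognised as soon as it completes (prefix code):
  011→d | 000→f | 101→a | 000→f
Decoded message: dfaf

dfaf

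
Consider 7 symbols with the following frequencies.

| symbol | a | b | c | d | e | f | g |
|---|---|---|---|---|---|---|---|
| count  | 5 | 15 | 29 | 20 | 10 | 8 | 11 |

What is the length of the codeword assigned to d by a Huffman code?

2

Repeatedly merge the two smallest:
merge a(5) and f(8): 13
merge e(10) and g(11): 21
merge 13 and b(15): 28
merge d(20) and 21: 41
merge 28 and c(29): 57
merge 41 and 57: 98
d sits 2 levels below the root, so its codeword is 2 bits.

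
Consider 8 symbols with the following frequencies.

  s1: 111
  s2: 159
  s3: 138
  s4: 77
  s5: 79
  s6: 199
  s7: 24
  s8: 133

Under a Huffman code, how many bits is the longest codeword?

4

Merge the two lowest-weight nodes at each step:
merge s7(24) and s4(77): 101
merge s5(79) and 101: 180
merge s1(111) and s8(133): 244
merge s3(138) and s2(159): 297
merge 180 and s6(199): 379
merge 244 and 297: 541
merge 379 and 541: 920
Maximum depth reached is 4.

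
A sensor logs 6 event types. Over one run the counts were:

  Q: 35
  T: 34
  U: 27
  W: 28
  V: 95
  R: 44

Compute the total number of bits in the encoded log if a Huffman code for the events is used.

Greedily combine the two least-frequent nodes:
U(27) + W(28) → 55
T(34) + Q(35) → 69
R(44) + 55 → 99
69 + V(95) → 164
99 + 164 → 263
The encoded length is the sum of every internal node's weight: 55 + 69 + 99 + 164 + 263 = 650 bits.

650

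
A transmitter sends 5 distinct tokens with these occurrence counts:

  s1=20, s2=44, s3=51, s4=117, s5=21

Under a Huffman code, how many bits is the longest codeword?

Merge the two lowest-weight nodes at each step:
combine s1(20), s5(21) → 41
combine 41, s2(44) → 85
combine s3(51), 85 → 136
combine s4(117), 136 → 253
The first pair merged (s1, s5) ends up deepest, at depth 4.

4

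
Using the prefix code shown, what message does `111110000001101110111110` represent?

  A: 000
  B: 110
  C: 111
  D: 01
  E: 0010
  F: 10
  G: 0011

Read left to right; each codeword is recognised as soon as it completes (prefix code):
  111→C | 110→B | 000→A | 0011→G | 01→D | 110→B | 111→C | 110→B
Decoded message: CBAGDBCB

CBAGDBCB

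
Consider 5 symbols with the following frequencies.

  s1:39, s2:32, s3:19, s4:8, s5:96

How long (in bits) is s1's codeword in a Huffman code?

Repeatedly merge the two smallest:
merge s4(8) and s3(19): 27
merge 27 and s2(32): 59
merge s1(39) and 59: 98
merge s5(96) and 98: 194
s1 sits 2 levels below the root, so its codeword is 2 bits.

2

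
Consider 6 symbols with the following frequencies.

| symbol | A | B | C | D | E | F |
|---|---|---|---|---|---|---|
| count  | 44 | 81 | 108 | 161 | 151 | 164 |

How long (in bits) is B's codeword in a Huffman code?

Huffman merges, smallest pair first:
A(44) + B(81) → 125
C(108) + 125 → 233
E(151) + D(161) → 312
F(164) + 233 → 397
312 + 397 → 709
The subtree containing B is merged 4 times, so code length = 4.

4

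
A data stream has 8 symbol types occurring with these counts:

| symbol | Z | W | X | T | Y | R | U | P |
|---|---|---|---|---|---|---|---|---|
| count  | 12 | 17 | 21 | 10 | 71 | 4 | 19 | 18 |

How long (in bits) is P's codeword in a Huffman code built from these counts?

Huffman merges, smallest pair first:
combine R(4), T(10) → 14
combine Z(12), 14 → 26
combine W(17), P(18) → 35
combine U(19), X(21) → 40
combine 26, 35 → 61
combine 40, 61 → 101
combine Y(71), 101 → 172
P's leaf is at depth 4, giving a 4-bit codeword.

4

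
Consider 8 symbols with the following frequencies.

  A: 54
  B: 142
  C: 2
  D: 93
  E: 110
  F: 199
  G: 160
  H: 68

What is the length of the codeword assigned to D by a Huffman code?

Build the tree from the bottom:
merge C(2) and A(54): 56
merge 56 and H(68): 124
merge D(93) and E(110): 203
merge 124 and B(142): 266
merge G(160) and F(199): 359
merge 203 and 266: 469
merge 359 and 469: 828
D's leaf is at depth 3, giving a 3-bit codeword.

3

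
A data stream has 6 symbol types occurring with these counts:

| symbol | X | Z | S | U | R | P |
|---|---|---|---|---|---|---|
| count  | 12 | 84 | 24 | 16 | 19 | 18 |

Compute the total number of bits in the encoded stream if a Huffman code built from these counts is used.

379

Merge the two smallest weights repeatedly:
X(12) + U(16) → 28
P(18) + R(19) → 37
S(24) + 28 → 52
37 + 52 → 89
Z(84) + 89 → 173
Total encoded bits = sum of merged weights = 28 + 37 + 52 + 89 + 173 = 379.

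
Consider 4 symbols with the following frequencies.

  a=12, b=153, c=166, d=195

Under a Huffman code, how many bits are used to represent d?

Huffman merges, smallest pair first:
combine a(12), b(153) → 165
combine 165, c(166) → 331
combine d(195), 331 → 526
d is a child of the root — depth 1, so its codeword is a single bit.

1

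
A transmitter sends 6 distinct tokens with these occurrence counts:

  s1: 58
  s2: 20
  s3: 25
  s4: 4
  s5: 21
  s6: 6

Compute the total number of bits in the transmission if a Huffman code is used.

Merge the two smallest weights repeatedly:
s4(4) + s6(6) → 10
10 + s2(20) → 30
s5(21) + s3(25) → 46
30 + 46 → 76
s1(58) + 76 → 134
Each symbol's bit-cost is frequency × depth; summing gives 296 bits (equivalently 10 + 30 + 46 + 76 + 134).

296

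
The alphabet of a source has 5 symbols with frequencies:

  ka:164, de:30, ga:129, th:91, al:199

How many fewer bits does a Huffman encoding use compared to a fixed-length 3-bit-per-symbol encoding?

492

Fixed-length: 3 bits × 613 symbols = 1839 bits.
Huffman merges:
merge de(30) and th(91): 121
merge 121 and ga(129): 250
merge ka(164) and al(199): 363
merge 250 and 363: 613
Huffman total = 121 + 250 + 363 + 613 = 1347 bits.
Saving = 1839 − 1347 = 492 bits.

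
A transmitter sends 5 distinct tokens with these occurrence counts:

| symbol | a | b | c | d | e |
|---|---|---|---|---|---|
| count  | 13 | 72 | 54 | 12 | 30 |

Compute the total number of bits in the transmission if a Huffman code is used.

370

Build the Huffman tree bottom-up:
merge d(12) and a(13): 25
merge 25 and e(30): 55
merge c(54) and 55: 109
merge b(72) and 109: 181
Total encoded bits = sum of merged weights = 25 + 55 + 109 + 181 = 370.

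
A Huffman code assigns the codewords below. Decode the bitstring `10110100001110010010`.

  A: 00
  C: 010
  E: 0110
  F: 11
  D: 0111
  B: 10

Read left to right; each codeword is recognised as soon as it completes (prefix code):
  10→B | 11→F | 010→C | 00→A | 0111→D | 00→A | 10→B | 010→C
Decoded message: BFCADABC

BFCADABC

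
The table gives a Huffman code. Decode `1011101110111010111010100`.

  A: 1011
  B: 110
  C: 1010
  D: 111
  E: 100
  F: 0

Read left to right; each codeword is recognised as soon as it completes (prefix code):
  1011→A | 1011→A | 1011→A | 1010→C | 111→D | 0→F | 1010→C | 0→F
Decoded message: AAACDFCF

AAACDFCF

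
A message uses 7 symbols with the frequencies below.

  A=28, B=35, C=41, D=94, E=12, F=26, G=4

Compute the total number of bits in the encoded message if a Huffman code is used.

Build the Huffman tree bottom-up:
combine G(4), E(12) → 16
combine 16, F(26) → 42
combine A(28), B(35) → 63
combine C(41), 42 → 83
combine 63, 83 → 146
combine D(94), 146 → 240
Total encoded bits = sum of merged weights = 16 + 42 + 63 + 83 + 146 + 240 = 590.

590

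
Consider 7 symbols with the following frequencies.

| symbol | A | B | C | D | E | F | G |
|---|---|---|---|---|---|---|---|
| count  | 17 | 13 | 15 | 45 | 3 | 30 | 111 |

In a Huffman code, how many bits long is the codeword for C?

Huffman merges, smallest pair first:
E(3) + B(13) → 16
C(15) + 16 → 31
A(17) + F(30) → 47
31 + D(45) → 76
47 + 76 → 123
G(111) + 123 → 234
C's leaf is at depth 4, giving a 4-bit codeword.

4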